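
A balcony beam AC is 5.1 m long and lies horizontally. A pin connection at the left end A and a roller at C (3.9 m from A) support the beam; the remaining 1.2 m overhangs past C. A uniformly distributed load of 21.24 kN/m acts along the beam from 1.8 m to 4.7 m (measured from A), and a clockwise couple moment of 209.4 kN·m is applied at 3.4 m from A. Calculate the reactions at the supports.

A_x = 0, A_y = -43.43 kN, C_y = 105.0 kN

Resultant of the distributed load: 21.24 × 2.9 = 61.596 kN at 3.25 m from A.
Moments about A: C_y·3.9 − (21.24·2.9)·3.25 − 209.4 = 0 → C_y = 409.587/3.9 = 105.022 ≈ 105.0 kN.
ΣF_y = 0: A_y + 105.022 − 21.24·2.9 = 0 → A_y = -43.43 kN.
ΣF_x = 0: no horizontal applied forces, so A_x = 0.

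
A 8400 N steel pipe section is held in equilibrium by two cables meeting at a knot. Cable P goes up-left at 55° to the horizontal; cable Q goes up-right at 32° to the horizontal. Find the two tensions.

T_P = 7133 N, T_Q = 4825 N

ΣF_x = 0: −T_P·cos55° + T_Q·cos32° = 0 → T_Q = 0.676349·T_P.
ΣF_y = 0: T_P·sin55° + T_Q·sin32° = 8400.
Substitute: T_P·(0.819152 + 0.676349·0.529919) = 8400 → T_P = 7133.38 ≈ 7133 N.
Then T_Q = 0.676349 × 7133.38 = 4825 N.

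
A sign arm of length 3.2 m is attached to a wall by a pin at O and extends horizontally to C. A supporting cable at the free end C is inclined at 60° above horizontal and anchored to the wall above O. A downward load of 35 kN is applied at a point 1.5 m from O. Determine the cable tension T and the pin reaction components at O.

T = 18.94 kN, O_x = 9.472 kN, O_y = 18.59 kN

ΣM about O: T·sin60°·3.2 − 35·1.5 = 0 → T = 52.5/(3.2·0.866025) = 18.9443 ≈ 18.94 kN.
ΣF_x = 0: O_x − T·cos60° = 0 → O_x = 18.9443 × 0.5 = 9.472 kN.
ΣF_y = 0: O_y + T·sin60° − 35 = 0 → O_y = 35 − 18.9443 × 0.866025 = 18.59 kN.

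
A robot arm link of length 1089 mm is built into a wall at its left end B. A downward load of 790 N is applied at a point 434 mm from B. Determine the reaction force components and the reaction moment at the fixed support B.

B_x = 0, B_y = 790.0 N, M_B = 342900 N·mm

ΣF_x = 0: B_x = 0.
ΣF_y = 0: B_y − 790 = 0 → B_y = 790.0 N.
ΣM about B: M_B − 790·434 = 0 → M_B = 342900 N·mm.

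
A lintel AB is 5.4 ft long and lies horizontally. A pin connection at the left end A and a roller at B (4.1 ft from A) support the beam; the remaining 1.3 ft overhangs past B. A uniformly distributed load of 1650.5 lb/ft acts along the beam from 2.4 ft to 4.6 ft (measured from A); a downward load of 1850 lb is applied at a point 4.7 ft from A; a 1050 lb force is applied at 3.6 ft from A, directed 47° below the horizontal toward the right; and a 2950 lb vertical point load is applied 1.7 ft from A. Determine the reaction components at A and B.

A_x = -716.1 lb, A_y = 2081 lb, B_y = 7118 lb

Resultant of the distributed load: 1650.5 × 2.2 = 3631.1 lb at 3.5 ft from A.
ΣM about A: B_y·4.1 − (1650.5·2.2)·3.5 − 1850·4.7 − 1050·sin47°·3.6 − 2950·1.7 = 0 → B_y = 29183.4/4.1 = 7117.9 ≈ 7118 lb.
ΣF_y = 0: A_y + 7117.9 − 1650.5·2.2 − 1850 − 1050·sin47° − 2950 = 0 → A_y = 2081 lb.
ΣF_x = 0: A_x + 1050·cos47° = 0 → A_x = -716.1 lb.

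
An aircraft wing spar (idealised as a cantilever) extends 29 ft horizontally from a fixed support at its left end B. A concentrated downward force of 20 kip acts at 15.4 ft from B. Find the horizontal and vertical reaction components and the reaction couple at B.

B_x = 0, B_y = 20.00 kip, M_B = 308.0 kip·ft

ΣF_x = 0: B_x = 0.
ΣF_y = 0: B_y − 20 = 0 → B_y = 20.00 kip.
ΣM about B: M_B − 20·15.4 = 0 → M_B = 308.0 kip·ft.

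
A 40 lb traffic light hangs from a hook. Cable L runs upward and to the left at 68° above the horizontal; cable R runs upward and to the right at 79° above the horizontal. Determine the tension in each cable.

T_L = 14.01 lb, T_R = 27.51 lb

ΣF_x = 0: −T_L·cos68° + T_R·cos79° = 0 → T_R = 1.96325·T_L.
ΣF_y = 0: T_L·sin68° + T_R·sin79° = 40.
Substitute: T_L·(0.927184 + 1.96325·0.981627) = 40 → T_L = 14.0136 ≈ 14.01 lb.
Then T_R = 1.96325 × 14.0136 = 27.51 lb.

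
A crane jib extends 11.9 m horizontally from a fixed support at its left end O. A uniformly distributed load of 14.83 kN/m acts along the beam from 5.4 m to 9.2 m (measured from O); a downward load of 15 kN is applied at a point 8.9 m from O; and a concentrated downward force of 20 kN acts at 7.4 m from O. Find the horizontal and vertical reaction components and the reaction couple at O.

O_x = 0, O_y = 91.35 kN, M_O = 692.9 kN·m

Resultant of the distributed load: 14.83 × 3.8 = 56.354 kN at 7.3 m from O.
ΣF_x = 0: O_x = 0.
ΣF_y = 0: O_y − 14.83·3.8 − 15 − 20 = 0 → O_y = 91.35 kN.
ΣM about O: M_O − (14.83·3.8)·7.3 − 15·8.9 − 20·7.4 = 0 → M_O = 692.9 kN·m.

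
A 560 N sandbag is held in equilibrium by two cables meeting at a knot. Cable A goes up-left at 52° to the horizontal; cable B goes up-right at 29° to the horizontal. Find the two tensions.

ΣF_x = 0: −T_A·cos52° + T_B·cos29° = 0 → T_B = 0.703919·T_A.
ΣF_y = 0: T_A·sin52° + T_B·sin29° = 560.
Substitute: T_A·(0.788011 + 0.703919·0.48481) = 560 → T_A = 495.892 ≈ 495.9 N.
Then T_B = 0.703919 × 495.892 = 349.1 N.

T_A = 495.9 N, T_B = 349.1 N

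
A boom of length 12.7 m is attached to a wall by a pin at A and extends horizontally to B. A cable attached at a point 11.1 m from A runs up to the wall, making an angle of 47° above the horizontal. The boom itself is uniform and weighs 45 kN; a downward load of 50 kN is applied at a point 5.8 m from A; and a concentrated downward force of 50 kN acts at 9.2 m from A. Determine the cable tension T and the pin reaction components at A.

T = 127.6 kN, A_x = 87.01 kN, A_y = 51.69 kN

ΣM about A: T·sin47°·11.1 − 45·6.35 − 50·5.8 − 50·9.2 = 0 → T = 1035.75/(11.1·0.731354) = 127.586 ≈ 127.6 kN.
ΣF_x = 0: A_x − T·cos47° = 0 → A_x = 127.586 × 0.681998 = 87.01 kN.
ΣF_y = 0: A_y + T·sin47° − 45 − 50 − 50 = 0 → A_y = 145 − 127.586 × 0.731354 = 51.69 kN.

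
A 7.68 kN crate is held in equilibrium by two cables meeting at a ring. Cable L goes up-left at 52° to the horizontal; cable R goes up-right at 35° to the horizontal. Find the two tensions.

T_L = 6.300 kN, T_R = 4.735 kN

ΣF_x = 0: −T_L·cos52° + T_R·cos35° = 0 → T_R = 0.751584·T_L.
ΣF_y = 0: T_L·sin52° + T_R·sin35° = 7.68.
Substitute: T_L·(0.788011 + 0.751584·0.573576) = 7.68 → T_L = 6.29972 ≈ 6.300 kN.
Then T_R = 0.751584 × 6.29972 = 4.735 kN.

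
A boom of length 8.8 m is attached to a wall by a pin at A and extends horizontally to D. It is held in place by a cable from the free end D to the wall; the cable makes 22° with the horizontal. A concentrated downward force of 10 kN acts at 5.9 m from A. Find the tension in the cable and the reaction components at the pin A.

ΣM about A: T·sin22°·8.8 − 10·5.9 = 0 → T = 59/(8.8·0.374607) = 17.8975 ≈ 17.90 kN.
ΣF_x = 0: A_x − T·cos22° = 0 → A_x = 17.8975 × 0.927184 = 16.59 kN.
ΣF_y = 0: A_y + T·sin22° − 10 = 0 → A_y = 10 − 17.8975 × 0.374607 = 3.295 kN.

T = 17.90 kN, A_x = 16.59 kN, A_y = 3.295 kN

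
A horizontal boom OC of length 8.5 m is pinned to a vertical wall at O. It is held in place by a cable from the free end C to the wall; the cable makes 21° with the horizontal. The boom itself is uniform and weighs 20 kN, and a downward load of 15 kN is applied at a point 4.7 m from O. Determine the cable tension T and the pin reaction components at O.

T = 51.05 kN, O_x = 47.66 kN, O_y = 16.71 kN

ΣM about O: T·sin21°·8.5 − 20·4.25 − 15·4.7 = 0 → T = 155.5/(8.5·0.358368) = 51.0484 ≈ 51.05 kN.
ΣF_x = 0: O_x − T·cos21° = 0 → O_x = 51.0484 × 0.93358 = 47.66 kN.
ΣF_y = 0: O_y + T·sin21° − 20 − 15 = 0 → O_y = 35 − 51.0484 × 0.358368 = 16.71 kN.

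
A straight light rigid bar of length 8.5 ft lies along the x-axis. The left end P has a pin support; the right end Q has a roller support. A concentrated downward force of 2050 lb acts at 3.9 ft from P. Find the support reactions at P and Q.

P_x = 0, P_y = 1109 lb, Q_y = 940.6 lb

Taking moments about P: Q_y·8.5 − 2050·3.9 = 0 → Q_y = 7995/8.5 = 940.588 ≈ 940.6 lb.
ΣF_y = 0: P_y + 940.588 − 2050 = 0 → P_y = 1109 lb.
ΣF_x = 0: no horizontal applied forces, so P_x = 0.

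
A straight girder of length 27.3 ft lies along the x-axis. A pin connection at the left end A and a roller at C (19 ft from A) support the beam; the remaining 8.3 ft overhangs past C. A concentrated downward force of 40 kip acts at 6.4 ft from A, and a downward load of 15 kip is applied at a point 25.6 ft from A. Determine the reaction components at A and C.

ΣM about A: C_y·19 − 40·6.4 − 15·25.6 = 0 → C_y = 640/19 = 33.6842 ≈ 33.68 kip.
ΣF_y = 0: A_y + 33.6842 − 40 − 15 = 0 → A_y = 21.32 kip.
ΣF_x = 0: no horizontal applied forces, so A_x = 0.

A_x = 0, A_y = 21.32 kip, C_y = 33.68 kip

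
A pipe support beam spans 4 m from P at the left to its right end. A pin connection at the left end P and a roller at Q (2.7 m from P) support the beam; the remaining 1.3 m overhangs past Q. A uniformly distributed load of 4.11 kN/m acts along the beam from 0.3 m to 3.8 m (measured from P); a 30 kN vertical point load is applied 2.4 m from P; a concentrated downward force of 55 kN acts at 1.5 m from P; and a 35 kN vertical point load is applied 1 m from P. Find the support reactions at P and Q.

Resultant of the distributed load: 4.11 × 3.5 = 14.385 kN at 2.05 m from P.
Moments about P: Q_y·2.7 − (4.11·3.5)·2.05 − 30·2.4 − 55·1.5 − 35·1 = 0 → Q_y = 218.98925/2.7 = 81.1071 ≈ 81.11 kN.
ΣF_y = 0: P_y + 81.1071 − 4.11·3.5 − 30 − 55 − 35 = 0 → P_y = 53.28 kN.
ΣF_x = 0: no horizontal applied forces, so P_x = 0.

P_x = 0, P_y = 53.28 kN, Q_y = 81.11 kN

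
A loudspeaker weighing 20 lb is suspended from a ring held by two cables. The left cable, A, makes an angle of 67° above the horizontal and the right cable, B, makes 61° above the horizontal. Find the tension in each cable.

T_A = 12.30 lb, T_B = 9.917 lb

ΣF_x = 0: −T_A·cos67° + T_B·cos61° = 0 → T_B = 0.805948·T_A.
ΣF_y = 0: T_A·sin67° + T_B·sin61° = 20.
Substitute: T_A·(0.920505 + 0.805948·0.87462) = 20 → T_A = 12.3046 ≈ 12.30 lb.
Then T_B = 0.805948 × 12.3046 = 9.917 lb.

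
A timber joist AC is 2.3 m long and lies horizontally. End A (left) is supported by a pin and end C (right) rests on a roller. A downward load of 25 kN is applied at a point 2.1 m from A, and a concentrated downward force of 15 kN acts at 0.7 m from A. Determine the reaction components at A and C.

ΣM about A: C_y·2.3 − 25·2.1 − 15·0.7 = 0 → C_y = 63/2.3 = 27.3913 ≈ 27.39 kN.
ΣF_y = 0: A_y + 27.3913 − 25 − 15 = 0 → A_y = 12.61 kN.
ΣF_x = 0: no horizontal applied forces, so A_x = 0.

A_x = 0, A_y = 12.61 kN, C_y = 27.39 kN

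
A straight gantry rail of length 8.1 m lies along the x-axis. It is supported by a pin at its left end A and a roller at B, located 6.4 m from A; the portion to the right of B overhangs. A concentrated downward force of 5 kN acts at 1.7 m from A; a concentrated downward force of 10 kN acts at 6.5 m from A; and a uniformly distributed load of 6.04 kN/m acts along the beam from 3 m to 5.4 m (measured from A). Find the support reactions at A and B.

A_x = 0, A_y = 8.499 kN, B_y = 21.00 kN

Resultant of the distributed load: 6.04 × 2.4 = 14.496 kN at 4.2 m from A.
Moments about A: B_y·6.4 − 5·1.7 − 10·6.5 − (6.04·2.4)·4.2 = 0 → B_y = 134.3832/6.4 = 20.9974 ≈ 21.00 kN.
ΣF_y = 0: A_y + 20.9974 − 5 − 10 − 6.04·2.4 = 0 → A_y = 8.499 kN.
ΣF_x = 0: no horizontal applied forces, so A_x = 0.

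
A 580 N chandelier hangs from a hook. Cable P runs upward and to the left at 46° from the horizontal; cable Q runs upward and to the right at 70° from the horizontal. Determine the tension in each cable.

ΣF_x = 0: −T_P·cos46° + T_Q·cos70° = 0 → T_Q = 2.03105·T_P.
ΣF_y = 0: T_P·sin46° + T_Q·sin70° = 580.
Substitute: T_P·(0.71934 + 2.03105·0.939693) = 580 → T_P = 220.708 ≈ 220.7 N.
Then T_Q = 2.03105 × 220.708 = 448.3 N.

T_P = 220.7 N, T_Q = 448.3 N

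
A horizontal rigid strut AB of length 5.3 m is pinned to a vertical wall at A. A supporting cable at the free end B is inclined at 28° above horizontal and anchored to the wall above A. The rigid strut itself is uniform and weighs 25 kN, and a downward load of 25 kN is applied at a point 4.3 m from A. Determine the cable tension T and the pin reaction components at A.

ΣM about A: T·sin28°·5.3 − 25·2.65 − 25·4.3 = 0 → T = 173.75/(5.3·0.469472) = 69.8296 ≈ 69.83 kN.
ΣF_x = 0: A_x − T·cos28° = 0 → A_x = 69.8296 × 0.882948 = 61.66 kN.
ΣF_y = 0: A_y + T·sin28° − 25 − 25 = 0 → A_y = 50 − 69.8296 × 0.469472 = 17.22 kN.

T = 69.83 kN, A_x = 61.66 kN, A_y = 17.22 kN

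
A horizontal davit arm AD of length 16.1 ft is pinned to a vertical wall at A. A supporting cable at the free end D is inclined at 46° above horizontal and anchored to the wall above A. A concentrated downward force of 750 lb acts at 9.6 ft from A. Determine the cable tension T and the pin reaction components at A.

T = 621.7 lb, A_x = 431.9 lb, A_y = 302.8 lb

ΣM about A: T·sin46°·16.1 − 750·9.6 = 0 → T = 7200/(16.1·0.71934) = 621.688 ≈ 621.7 lb.
ΣF_x = 0: A_x − T·cos46° = 0 → A_x = 621.688 × 0.694658 = 431.9 lb.
ΣF_y = 0: A_y + T·sin46° − 750 = 0 → A_y = 750 − 621.688 × 0.71934 = 302.8 lb.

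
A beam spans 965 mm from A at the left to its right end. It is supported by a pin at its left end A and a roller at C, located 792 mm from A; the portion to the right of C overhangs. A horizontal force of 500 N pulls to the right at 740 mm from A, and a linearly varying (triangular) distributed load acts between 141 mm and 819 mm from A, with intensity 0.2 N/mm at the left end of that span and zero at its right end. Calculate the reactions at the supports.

Resultant of the triangular load: ½ × 0.2 × 678 = 67.8 N, acting at 367 mm from A (one-third of the span from the peak).
ΣM about A: C_y·792 − (½·0.2·678)·367 = 0 → C_y = 24882.6/792 = 31.4174 ≈ 31.42 N.
ΣF_y = 0: A_y + 31.4174 − ½·0.2·678 = 0 → A_y = 36.38 N.
ΣF_x = 0: A_x + 500 = 0 → A_x = -500.0 N.

A_x = -500.0 N, A_y = 36.38 N, C_y = 31.42 N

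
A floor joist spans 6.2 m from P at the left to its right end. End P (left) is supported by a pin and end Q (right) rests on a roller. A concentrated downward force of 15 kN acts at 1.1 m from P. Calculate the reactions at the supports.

Moments about P: Q_y·6.2 − 15·1.1 = 0 → Q_y = 16.5/6.2 = 2.66129 ≈ 2.661 kN.
ΣF_y = 0: P_y + 2.66129 − 15 = 0 → P_y = 12.34 kN.
ΣF_x = 0: no horizontal applied forces, so P_x = 0.

P_x = 0, P_y = 12.34 kN, Q_y = 2.661 kN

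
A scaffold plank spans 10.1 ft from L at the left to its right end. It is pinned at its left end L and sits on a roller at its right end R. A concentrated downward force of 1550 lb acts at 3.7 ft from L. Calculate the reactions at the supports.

L_x = 0, L_y = 982.2 lb, R_y = 567.8 lb

Moments about L: R_y·10.1 − 1550·3.7 = 0 → R_y = 5735/10.1 = 567.822 ≈ 567.8 lb.
ΣF_y = 0: L_y + 567.822 − 1550 = 0 → L_y = 982.2 lb.
ΣF_x = 0: no horizontal applied forces, so L_x = 0.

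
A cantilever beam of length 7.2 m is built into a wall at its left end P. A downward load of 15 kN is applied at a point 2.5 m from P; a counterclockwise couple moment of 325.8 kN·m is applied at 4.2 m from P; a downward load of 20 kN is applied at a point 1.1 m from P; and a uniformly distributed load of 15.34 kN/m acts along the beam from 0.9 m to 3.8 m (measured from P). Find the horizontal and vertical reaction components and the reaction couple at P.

Resultant of the distributed load: 15.34 × 2.9 = 44.486 kN at 2.35 m from P.
ΣF_x = 0: P_x = 0.
ΣF_y = 0: P_y − 15 − 20 − 15.34·2.9 = 0 → P_y = 79.49 kN.
ΣM about P: M_P − 15·2.5 + 325.8 − 20·1.1 − (15.34·2.9)·2.35 = 0 → M_P = -161.8 kN·m.

P_x = 0, P_y = 79.49 kN, M_P = -161.8 kN·m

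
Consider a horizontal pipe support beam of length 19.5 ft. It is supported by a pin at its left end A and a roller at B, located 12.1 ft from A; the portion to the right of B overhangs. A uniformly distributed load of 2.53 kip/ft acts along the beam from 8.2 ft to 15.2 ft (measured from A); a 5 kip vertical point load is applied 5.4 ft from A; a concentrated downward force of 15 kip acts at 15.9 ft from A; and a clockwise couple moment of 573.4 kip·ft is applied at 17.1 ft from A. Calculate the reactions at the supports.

Resultant of the distributed load: 2.53 × 7 = 17.71 kip at 11.7 ft from A.
ΣM about A: B_y·12.1 − (2.53·7)·11.7 − 5·5.4 − 15·15.9 − 573.4 = 0 → B_y = 1046.107/12.1 = 86.4551 ≈ 86.46 kip.
ΣF_y = 0: A_y + 86.4551 − 2.53·7 − 5 − 15 = 0 → A_y = -48.75 kip.
ΣF_x = 0: no horizontal applied forces, so A_x = 0.

A_x = 0, A_y = -48.75 kip, B_y = 86.46 kip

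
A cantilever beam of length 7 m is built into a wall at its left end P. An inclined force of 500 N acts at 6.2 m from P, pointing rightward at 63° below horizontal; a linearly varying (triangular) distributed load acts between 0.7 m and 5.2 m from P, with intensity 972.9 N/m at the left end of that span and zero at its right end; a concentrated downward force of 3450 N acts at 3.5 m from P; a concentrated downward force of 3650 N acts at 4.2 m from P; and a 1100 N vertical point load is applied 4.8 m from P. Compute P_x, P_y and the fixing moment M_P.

P_x = -227.0 N, P_y = 10830 N, M_P = 40260 N·m

Resultant of the triangular load: ½ × 972.9 × 4.5 = 2189.025 N, acting at 2.2 m from P (one-third of the span from the peak).
ΣF_x = 0: P_x + 500·cos63° = 0 → P_x = -227.0 N.
ΣF_y = 0: P_y − 500·sin63° − ½·972.9·4.5 − 3450 − 3650 − 1100 = 0 → P_y = 10830 N.
ΣM about P: M_P − 500·sin63°·6.2 − (½·972.9·4.5)·2.2 − 3450·3.5 − 3650·4.2 − 1100·4.8 = 0 → M_P = 40260 N·m.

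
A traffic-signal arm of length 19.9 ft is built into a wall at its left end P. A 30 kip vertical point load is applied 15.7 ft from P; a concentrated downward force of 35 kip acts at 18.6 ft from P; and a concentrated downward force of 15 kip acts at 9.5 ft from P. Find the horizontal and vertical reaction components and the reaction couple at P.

P_x = 0, P_y = 80.00 kip, M_P = 1264 kip·ft

ΣF_x = 0: P_x = 0.
ΣF_y = 0: P_y − 30 − 35 − 15 = 0 → P_y = 80.00 kip.
ΣM about P: M_P − 30·15.7 − 35·18.6 − 15·9.5 = 0 → M_P = 1264 kip·ft.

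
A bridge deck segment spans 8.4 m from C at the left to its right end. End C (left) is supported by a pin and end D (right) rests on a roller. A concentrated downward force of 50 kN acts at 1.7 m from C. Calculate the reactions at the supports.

C_x = 0, C_y = 39.88 kN, D_y = 10.12 kN

ΣM about C: D_y·8.4 − 50·1.7 = 0 → D_y = 85/8.4 = 10.119 ≈ 10.12 kN.
ΣF_y = 0: C_y + 10.119 − 50 = 0 → C_y = 39.88 kN.
ΣF_x = 0: no horizontal applied forces, so C_x = 0.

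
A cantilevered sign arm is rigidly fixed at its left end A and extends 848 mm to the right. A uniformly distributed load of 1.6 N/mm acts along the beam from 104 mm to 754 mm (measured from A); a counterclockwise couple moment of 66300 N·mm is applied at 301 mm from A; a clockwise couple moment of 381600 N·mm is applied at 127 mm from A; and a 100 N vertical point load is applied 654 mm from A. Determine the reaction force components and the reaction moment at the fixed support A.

A_x = 0, A_y = 1140 N, M_A = 826900 N·mm

Resultant of the distributed load: 1.6 × 650 = 1040 N at 429 mm from A.
ΣF_x = 0: A_x = 0.
ΣF_y = 0: A_y − 1.6·650 − 100 = 0 → A_y = 1140 N.
ΣM about A: M_A − (1.6·650)·429 + 66300 − 381600 − 100·654 = 0 → M_A = 826900 N·mm.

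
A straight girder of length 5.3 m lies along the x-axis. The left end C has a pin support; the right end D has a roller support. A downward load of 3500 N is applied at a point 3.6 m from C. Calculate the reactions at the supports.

Moments about C: D_y·5.3 − 3500·3.6 = 0 → D_y = 12600/5.3 = 2377.36 ≈ 2377 N.
ΣF_y = 0: C_y + 2377.36 − 3500 = 0 → C_y = 1123 N.
ΣF_x = 0: no horizontal applied forces, so C_x = 0.

C_x = 0, C_y = 1123 N, D_y = 2377 N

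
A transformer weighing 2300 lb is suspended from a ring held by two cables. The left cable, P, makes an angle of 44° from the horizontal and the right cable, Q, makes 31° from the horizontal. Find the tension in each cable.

ΣF_x = 0: −T_P·cos44° + T_Q·cos31° = 0 → T_Q = 0.839206·T_P.
ΣF_y = 0: T_P·sin44° + T_Q·sin31° = 2300.
Substitute: T_P·(0.694658 + 0.839206·0.515038) = 2300 → T_P = 2041.03 ≈ 2041 lb.
Then T_Q = 0.839206 × 2041.03 = 1713 lb.

T_P = 2041 lb, T_Q = 1713 lb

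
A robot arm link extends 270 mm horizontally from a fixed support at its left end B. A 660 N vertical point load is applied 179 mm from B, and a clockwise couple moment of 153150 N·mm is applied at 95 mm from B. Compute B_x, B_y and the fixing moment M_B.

ΣF_x = 0: B_x = 0.
ΣF_y = 0: B_y − 660 = 0 → B_y = 660.0 N.
ΣM about B: M_B − 660·179 − 153150 = 0 → M_B = 271300 N·mm.

B_x = 0, B_y = 660.0 N, M_B = 271300 N·mm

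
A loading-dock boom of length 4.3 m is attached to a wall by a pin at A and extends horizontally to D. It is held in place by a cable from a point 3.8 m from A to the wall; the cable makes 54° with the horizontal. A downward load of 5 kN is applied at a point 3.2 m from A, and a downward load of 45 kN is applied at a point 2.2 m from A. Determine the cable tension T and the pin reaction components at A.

T = 37.41 kN, A_x = 21.99 kN, A_y = 19.74 kN

ΣM about A: T·sin54°·3.8 − 5·3.2 − 45·2.2 = 0 → T = 115/(3.8·0.809017) = 37.4073 ≈ 37.41 kN.
ΣF_x = 0: A_x − T·cos54° = 0 → A_x = 37.4073 × 0.587785 = 21.99 kN.
ΣF_y = 0: A_y + T·sin54° − 5 − 45 = 0 → A_y = 50 − 37.4073 × 0.809017 = 19.74 kN.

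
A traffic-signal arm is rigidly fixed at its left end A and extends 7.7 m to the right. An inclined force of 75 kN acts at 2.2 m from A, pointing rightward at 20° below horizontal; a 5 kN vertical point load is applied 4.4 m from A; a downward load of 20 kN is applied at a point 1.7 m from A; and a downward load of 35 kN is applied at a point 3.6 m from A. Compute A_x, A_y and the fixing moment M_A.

ΣF_x = 0: A_x + 75·cos20° = 0 → A_x = -70.48 kN.
ΣF_y = 0: A_y − 75·sin20° − 5 − 20 − 35 = 0 → A_y = 85.65 kN.
ΣM about A: M_A − 75·sin20°·2.2 − 5·4.4 − 20·1.7 − 35·3.6 = 0 → M_A = 238.4 kN·m.

A_x = -70.48 kN, A_y = 85.65 kN, M_A = 238.4 kN·m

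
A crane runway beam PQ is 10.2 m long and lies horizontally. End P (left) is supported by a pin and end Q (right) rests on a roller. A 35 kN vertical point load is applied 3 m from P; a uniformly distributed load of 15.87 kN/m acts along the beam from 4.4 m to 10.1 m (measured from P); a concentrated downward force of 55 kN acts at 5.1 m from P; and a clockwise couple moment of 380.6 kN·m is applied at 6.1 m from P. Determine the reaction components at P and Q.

Resultant of the distributed load: 15.87 × 5.7 = 90.459 kN at 7.25 m from P.
ΣM about P: Q_y·10.2 − 35·3 − (15.87·5.7)·7.25 − 55·5.1 − 380.6 = 0 → Q_y = 1421.92775/10.2 = 139.405 ≈ 139.4 kN.
ΣF_y = 0: P_y + 139.405 − 35 − 15.87·5.7 − 55 = 0 → P_y = 41.05 kN.
ΣF_x = 0: no horizontal applied forces, so P_x = 0.

P_x = 0, P_y = 41.05 kN, Q_y = 139.4 kN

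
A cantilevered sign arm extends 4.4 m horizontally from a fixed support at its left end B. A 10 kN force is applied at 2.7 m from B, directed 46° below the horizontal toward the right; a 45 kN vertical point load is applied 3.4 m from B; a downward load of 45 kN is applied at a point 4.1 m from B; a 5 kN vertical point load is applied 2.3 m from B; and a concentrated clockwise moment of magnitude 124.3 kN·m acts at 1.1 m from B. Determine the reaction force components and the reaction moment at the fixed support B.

ΣF_x = 0: B_x + 10·cos46° = 0 → B_x = -6.947 kN.
ΣF_y = 0: B_y − 10·sin46° − 45 − 45 − 5 = 0 → B_y = 102.2 kN.
ΣM about B: M_B − 10·sin46°·2.7 − 45·3.4 − 45·4.1 − 5·2.3 − 124.3 = 0 → M_B = 492.7 kN·m.

B_x = -6.947 kN, B_y = 102.2 kN, M_B = 492.7 kN·m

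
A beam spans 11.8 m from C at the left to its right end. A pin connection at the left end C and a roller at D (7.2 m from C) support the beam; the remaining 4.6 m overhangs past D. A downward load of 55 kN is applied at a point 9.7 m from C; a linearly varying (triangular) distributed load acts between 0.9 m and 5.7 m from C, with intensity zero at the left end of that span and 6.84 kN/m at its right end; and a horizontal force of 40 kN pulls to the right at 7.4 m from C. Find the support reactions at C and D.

Resultant of the triangular load: ½ × 6.84 × 4.8 = 16.416 kN, acting at 4.1 m from C (one-third of the span from the peak).
Moments about C: D_y·7.2 − 55·9.7 − (½·6.84·4.8)·4.1 = 0 → D_y = 600.8056/7.2 = 83.4452 ≈ 83.45 kN.
ΣF_y = 0: C_y + 83.4452 − 55 − ½·6.84·4.8 = 0 → C_y = -12.03 kN.
ΣF_x = 0: C_x + 40 = 0 → C_x = -40.00 kN.

C_x = -40.00 kN, C_y = -12.03 kN, D_y = 83.45 kN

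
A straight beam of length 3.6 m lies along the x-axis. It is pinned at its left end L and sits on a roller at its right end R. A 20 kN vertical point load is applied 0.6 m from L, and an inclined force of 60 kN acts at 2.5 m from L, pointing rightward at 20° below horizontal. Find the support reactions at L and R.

Moments about L: R_y·3.6 − 20·0.6 − 60·sin20°·2.5 = 0 → R_y = 63.303/3.6 = 17.5842 ≈ 17.58 kN.
ΣF_y = 0: L_y + 17.5842 − 20 − 60·sin20° = 0 → L_y = 22.94 kN.
ΣF_x = 0: L_x + 60·cos20° = 0 → L_x = -56.38 kN.

L_x = -56.38 kN, L_y = 22.94 kN, R_y = 17.58 kN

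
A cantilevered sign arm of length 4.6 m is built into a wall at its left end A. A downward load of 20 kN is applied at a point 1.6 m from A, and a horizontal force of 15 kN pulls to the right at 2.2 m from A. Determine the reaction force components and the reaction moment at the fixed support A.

ΣF_x = 0: A_x + 15 = 0 → A_x = -15.00 kN.
ΣF_y = 0: A_y − 20 = 0 → A_y = 20.00 kN.
ΣM about A: M_A − 20·1.6 = 0 → M_A = 32.00 kN·m.

A_x = -15.00 kN, A_y = 20.00 kN, M_A = 32.00 kN·m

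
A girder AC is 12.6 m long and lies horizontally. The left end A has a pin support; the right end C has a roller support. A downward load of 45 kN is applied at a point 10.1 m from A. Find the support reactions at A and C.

A_x = 0, A_y = 8.929 kN, C_y = 36.07 kN

Taking moments about A: C_y·12.6 − 45·10.1 = 0 → C_y = 454.5/12.6 = 36.0714 ≈ 36.07 kN.
ΣF_y = 0: A_y + 36.0714 − 45 = 0 → A_y = 8.929 kN.
ΣF_x = 0: no horizontal applied forces, so A_x = 0.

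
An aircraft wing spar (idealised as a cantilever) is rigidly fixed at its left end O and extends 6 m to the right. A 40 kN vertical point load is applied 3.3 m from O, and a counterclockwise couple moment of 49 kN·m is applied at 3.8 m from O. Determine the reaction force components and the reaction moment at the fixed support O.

ΣF_x = 0: O_x = 0.
ΣF_y = 0: O_y − 40 = 0 → O_y = 40.00 kN.
ΣM about O: M_O − 40·3.3 + 49 = 0 → M_O = 83.00 kN·m.

O_x = 0, O_y = 40.00 kN, M_O = 83.00 kN·m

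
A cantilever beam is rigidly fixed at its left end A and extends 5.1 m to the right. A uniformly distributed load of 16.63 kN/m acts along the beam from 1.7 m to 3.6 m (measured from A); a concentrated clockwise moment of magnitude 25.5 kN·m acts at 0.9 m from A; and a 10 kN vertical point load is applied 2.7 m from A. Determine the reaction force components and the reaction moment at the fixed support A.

A_x = 0, A_y = 41.60 kN, M_A = 136.2 kN·m

Resultant of the distributed load: 16.63 × 1.9 = 31.597 kN at 2.65 m from A.
ΣF_x = 0: A_x = 0.
ΣF_y = 0: A_y − 16.63·1.9 − 10 = 0 → A_y = 41.60 kN.
ΣM about A: M_A − (16.63·1.9)·2.65 − 25.5 − 10·2.7 = 0 → M_A = 136.2 kN·m.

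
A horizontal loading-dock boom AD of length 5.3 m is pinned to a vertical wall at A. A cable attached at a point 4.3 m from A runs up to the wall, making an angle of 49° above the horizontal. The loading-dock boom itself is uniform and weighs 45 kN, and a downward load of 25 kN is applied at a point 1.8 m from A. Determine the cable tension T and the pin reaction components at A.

T = 50.61 kN, A_x = 33.20 kN, A_y = 31.80 kN

ΣM about A: T·sin49°·4.3 − 45·2.65 − 25·1.8 = 0 → T = 164.25/(4.3·0.75471) = 50.6124 ≈ 50.61 kN.
ΣF_x = 0: A_x − T·cos49° = 0 → A_x = 50.6124 × 0.656059 = 33.20 kN.
ΣF_y = 0: A_y + T·sin49° − 45 − 25 = 0 → A_y = 70 − 50.6124 × 0.75471 = 31.80 kN.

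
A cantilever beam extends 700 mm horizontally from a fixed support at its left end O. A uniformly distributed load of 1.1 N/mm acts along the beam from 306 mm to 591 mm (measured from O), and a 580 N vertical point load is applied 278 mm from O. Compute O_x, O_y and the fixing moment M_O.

Resultant of the distributed load: 1.1 × 285 = 313.5 N at 448.5 mm from O.
ΣF_x = 0: O_x = 0.
ΣF_y = 0: O_y − 1.1·285 − 580 = 0 → O_y = 893.5 N.
ΣM about O: M_O − (1.1·285)·448.5 − 580·278 = 0 → M_O = 301800 N·mm.

O_x = 0, O_y = 893.5 N, M_O = 301800 N·mm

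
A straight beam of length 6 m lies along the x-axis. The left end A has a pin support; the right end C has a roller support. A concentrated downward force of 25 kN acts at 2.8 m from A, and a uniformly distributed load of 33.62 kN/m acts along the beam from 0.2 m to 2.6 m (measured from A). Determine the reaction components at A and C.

Resultant of the distributed load: 33.62 × 2.4 = 80.688 kN at 1.4 m from A.
Moments about A: C_y·6 − 25·2.8 − (33.62·2.4)·1.4 = 0 → C_y = 182.9632/6 = 30.4939 ≈ 30.49 kN.
ΣF_y = 0: A_y + 30.4939 − 25 − 33.62·2.4 = 0 → A_y = 75.19 kN.
ΣF_x = 0: no horizontal applied forces, so A_x = 0.

A_x = 0, A_y = 75.19 kN, C_y = 30.49 kN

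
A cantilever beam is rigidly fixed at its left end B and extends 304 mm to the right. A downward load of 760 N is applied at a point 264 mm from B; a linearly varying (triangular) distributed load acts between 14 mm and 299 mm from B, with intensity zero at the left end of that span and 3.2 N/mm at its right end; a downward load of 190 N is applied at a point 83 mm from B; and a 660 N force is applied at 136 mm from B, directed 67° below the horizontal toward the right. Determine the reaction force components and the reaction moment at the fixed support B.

B_x = -257.9 N, B_y = 2014 N, M_B = 392100 N·mm

Resultant of the triangular load: ½ × 3.2 × 285 = 456 N, acting at 204 mm from B (one-third of the span from the peak).
ΣF_x = 0: B_x + 660·cos67° = 0 → B_x = -257.9 N.
ΣF_y = 0: B_y − 760 − ½·3.2·285 − 190 − 660·sin67° = 0 → B_y = 2014 N.
ΣM about B: M_B − 760·264 − (½·3.2·285)·204 − 190·83 − 660·sin67°·136 = 0 → M_B = 392100 N·mm.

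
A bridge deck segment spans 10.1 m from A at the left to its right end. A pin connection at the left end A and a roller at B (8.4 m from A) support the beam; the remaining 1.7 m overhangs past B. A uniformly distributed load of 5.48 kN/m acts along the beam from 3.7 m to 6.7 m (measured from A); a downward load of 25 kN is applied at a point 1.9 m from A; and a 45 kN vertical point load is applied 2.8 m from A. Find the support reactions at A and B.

Resultant of the distributed load: 5.48 × 3 = 16.44 kN at 5.2 m from A.
Taking moments about A: B_y·8.4 − (5.48·3)·5.2 − 25·1.9 − 45·2.8 = 0 → B_y = 258.988/8.4 = 30.8319 ≈ 30.83 kN.
ΣF_y = 0: A_y + 30.8319 − 5.48·3 − 25 − 45 = 0 → A_y = 55.61 kN.
ΣF_x = 0: no horizontal applied forces, so A_x = 0.

A_x = 0, A_y = 55.61 kN, B_y = 30.83 kN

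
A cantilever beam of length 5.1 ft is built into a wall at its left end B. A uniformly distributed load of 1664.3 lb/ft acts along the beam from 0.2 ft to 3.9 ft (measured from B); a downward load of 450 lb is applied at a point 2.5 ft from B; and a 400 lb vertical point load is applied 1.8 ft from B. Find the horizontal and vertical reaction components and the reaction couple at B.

B_x = 0, B_y = 7008 lb, M_B = 14470 lb·ft

Resultant of the distributed load: 1664.3 × 3.7 = 6157.91 lb at 2.05 ft from B.
ΣF_x = 0: B_x = 0.
ΣF_y = 0: B_y − 1664.3·3.7 − 450 − 400 = 0 → B_y = 7008 lb.
ΣM about B: M_B − (1664.3·3.7)·2.05 − 450·2.5 − 400·1.8 = 0 → M_B = 14470 lb·ft.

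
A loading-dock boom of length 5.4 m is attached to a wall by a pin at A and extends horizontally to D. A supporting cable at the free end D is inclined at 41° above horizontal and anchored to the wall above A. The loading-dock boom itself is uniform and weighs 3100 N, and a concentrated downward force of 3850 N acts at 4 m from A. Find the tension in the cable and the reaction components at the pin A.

ΣM about A: T·sin41°·5.4 − 3100·2.7 − 3850·4 = 0 → T = 23770/(5.4·0.656059) = 6709.54 ≈ 6710 N.
ΣF_x = 0: A_x − T·cos41° = 0 → A_x = 6709.54 × 0.75471 = 5064 N.
ΣF_y = 0: A_y + T·sin41° − 3100 − 3850 = 0 → A_y = 6950 − 6709.54 × 0.656059 = 2548 N.

T = 6710 N, A_x = 5064 N, A_y = 2548 N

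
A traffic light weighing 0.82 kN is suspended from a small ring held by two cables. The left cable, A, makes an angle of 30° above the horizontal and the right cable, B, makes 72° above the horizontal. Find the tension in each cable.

ΣF_x = 0: −T_A·cos30° + T_B·cos72° = 0 → T_B = 2.80252·T_A.
ΣF_y = 0: T_A·sin30° + T_B·sin72° = 0.82.
Substitute: T_A·(0.5 + 2.80252·0.951057) = 0.82 → T_A = 0.259055 ≈ 0.2591 kN.
Then T_B = 2.80252 × 0.259055 = 0.7260 kN.

T_A = 0.2591 kN, T_B = 0.7260 kN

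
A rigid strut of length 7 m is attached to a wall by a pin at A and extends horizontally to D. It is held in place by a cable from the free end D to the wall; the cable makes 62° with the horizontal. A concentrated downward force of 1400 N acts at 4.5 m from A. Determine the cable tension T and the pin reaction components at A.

T = 1019 N, A_x = 478.5 N, A_y = 500.0 N

ΣM about A: T·sin62°·7 − 1400·4.5 = 0 → T = 6300/(7·0.882948) = 1019.31 ≈ 1019 N.
ΣF_x = 0: A_x − T·cos62° = 0 → A_x = 1019.31 × 0.469472 = 478.5 N.
ΣF_y = 0: A_y + T·sin62° − 1400 = 0 → A_y = 1400 − 1019.31 × 0.882948 = 500.0 N.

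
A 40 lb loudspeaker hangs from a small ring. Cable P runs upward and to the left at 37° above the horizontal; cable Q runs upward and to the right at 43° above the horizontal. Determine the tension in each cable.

T_P = 29.71 lb, T_Q = 32.44 lb

ΣF_x = 0: −T_P·cos37° + T_Q·cos43° = 0 → T_Q = 1.092·T_P.
ΣF_y = 0: T_P·sin37° + T_Q·sin43° = 40.
Substitute: T_P·(0.601815 + 1.092·0.681998) = 40 → T_P = 29.7054 ≈ 29.71 lb.
Then T_Q = 1.092 × 29.7054 = 32.44 lb.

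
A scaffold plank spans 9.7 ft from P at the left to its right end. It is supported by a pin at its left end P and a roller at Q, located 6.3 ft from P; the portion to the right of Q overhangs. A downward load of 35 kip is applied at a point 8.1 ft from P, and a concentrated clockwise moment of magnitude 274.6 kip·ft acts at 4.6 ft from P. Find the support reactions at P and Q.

P_x = 0, P_y = -53.59 kip, Q_y = 88.59 kip

Taking moments about P: Q_y·6.3 − 35·8.1 − 274.6 = 0 → Q_y = 558.1/6.3 = 88.5873 ≈ 88.59 kip.
ΣF_y = 0: P_y + 88.5873 − 35 = 0 → P_y = -53.59 kip.
ΣF_x = 0: no horizontal applied forces, so P_x = 0.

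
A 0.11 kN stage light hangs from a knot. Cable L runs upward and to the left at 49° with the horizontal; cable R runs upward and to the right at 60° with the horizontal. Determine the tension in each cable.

T_L = 0.05817 kN, T_R = 0.07632 kN

ΣF_x = 0: −T_L·cos49° + T_R·cos60° = 0 → T_R = 1.31212·T_L.
ΣF_y = 0: T_L·sin49° + T_R·sin60° = 0.11.
Substitute: T_L·(0.75471 + 1.31212·0.866025) = 0.11 → T_L = 0.0581691 ≈ 0.05817 kN.
Then T_R = 1.31212 × 0.0581691 = 0.07632 kN.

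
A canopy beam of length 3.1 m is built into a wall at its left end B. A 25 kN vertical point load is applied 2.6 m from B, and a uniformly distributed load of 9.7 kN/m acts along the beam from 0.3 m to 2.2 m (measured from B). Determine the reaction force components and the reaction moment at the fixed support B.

B_x = 0, B_y = 43.43 kN, M_B = 88.04 kN·m

Resultant of the distributed load: 9.7 × 1.9 = 18.43 kN at 1.25 m from B.
ΣF_x = 0: B_x = 0.
ΣF_y = 0: B_y − 25 − 9.7·1.9 = 0 → B_y = 43.43 kN.
ΣM about B: M_B − 25·2.6 − (9.7·1.9)·1.25 = 0 → M_B = 88.04 kN·m.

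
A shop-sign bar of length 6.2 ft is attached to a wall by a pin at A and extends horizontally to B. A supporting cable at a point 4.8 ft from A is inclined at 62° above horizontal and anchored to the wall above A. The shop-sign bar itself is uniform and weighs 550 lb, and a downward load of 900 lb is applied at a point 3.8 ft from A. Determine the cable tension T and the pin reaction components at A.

ΣM about A: T·sin62°·4.8 − 550·3.1 − 900·3.8 = 0 → T = 5125/(4.8·0.882948) = 1209.25 ≈ 1209 lb.
ΣF_x = 0: A_x − T·cos62° = 0 → A_x = 1209.25 × 0.469472 = 567.7 lb.
ΣF_y = 0: A_y + T·sin62° − 550 − 900 = 0 → A_y = 1450 − 1209.25 × 0.882948 = 382.3 lb.

T = 1209 lb, A_x = 567.7 lb, A_y = 382.3 lb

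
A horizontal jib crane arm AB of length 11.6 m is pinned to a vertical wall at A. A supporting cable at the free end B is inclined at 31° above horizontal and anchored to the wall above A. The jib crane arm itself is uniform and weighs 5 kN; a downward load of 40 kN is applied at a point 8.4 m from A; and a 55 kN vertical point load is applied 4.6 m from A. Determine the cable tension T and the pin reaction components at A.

T = 103.4 kN, A_x = 88.67 kN, A_y = 46.72 kN

ΣM about A: T·sin31°·11.6 − 5·5.8 − 40·8.4 − 55·4.6 = 0 → T = 618/(11.6·0.515038) = 103.441 ≈ 103.4 kN.
ΣF_x = 0: A_x − T·cos31° = 0 → A_x = 103.441 × 0.857167 = 88.67 kN.
ΣF_y = 0: A_y + T·sin31° − 5 − 40 − 55 = 0 → A_y = 100 − 103.441 × 0.515038 = 46.72 kN.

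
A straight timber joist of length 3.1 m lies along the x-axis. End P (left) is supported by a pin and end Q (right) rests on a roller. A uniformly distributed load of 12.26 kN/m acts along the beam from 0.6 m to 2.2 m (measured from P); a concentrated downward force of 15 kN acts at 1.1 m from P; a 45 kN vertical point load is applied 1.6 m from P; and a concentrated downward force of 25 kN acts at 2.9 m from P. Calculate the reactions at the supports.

P_x = 0, P_y = 43.82 kN, Q_y = 60.79 kN

Resultant of the distributed load: 12.26 × 1.6 = 19.616 kN at 1.4 m from P.
Moments about P: Q_y·3.1 − (12.26·1.6)·1.4 − 15·1.1 − 45·1.6 − 25·2.9 = 0 → Q_y = 188.4624/3.1 = 60.7943 ≈ 60.79 kN.
ΣF_y = 0: P_y + 60.7943 − 12.26·1.6 − 15 − 45 − 25 = 0 → P_y = 43.82 kN.
ΣF_x = 0: no horizontal applied forces, so P_x = 0.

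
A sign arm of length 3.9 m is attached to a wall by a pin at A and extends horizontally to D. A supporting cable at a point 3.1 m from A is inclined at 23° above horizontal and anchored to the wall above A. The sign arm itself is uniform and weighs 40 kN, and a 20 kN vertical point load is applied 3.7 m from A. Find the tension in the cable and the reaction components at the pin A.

T = 125.5 kN, A_x = 115.5 kN, A_y = 10.97 kN

ΣM about A: T·sin23°·3.1 − 40·1.95 − 20·3.7 = 0 → T = 152/(3.1·0.390731) = 125.489 ≈ 125.5 kN.
ΣF_x = 0: A_x − T·cos23° = 0 → A_x = 125.489 × 0.920505 = 115.5 kN.
ΣF_y = 0: A_y + T·sin23° − 40 − 20 = 0 → A_y = 60 − 125.489 × 0.390731 = 10.97 kN.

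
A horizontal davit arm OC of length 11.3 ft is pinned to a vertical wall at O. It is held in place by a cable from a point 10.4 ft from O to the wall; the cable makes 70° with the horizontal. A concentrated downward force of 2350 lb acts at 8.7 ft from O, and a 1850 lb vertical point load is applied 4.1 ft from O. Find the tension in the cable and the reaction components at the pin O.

ΣM about O: T·sin70°·10.4 − 2350·8.7 − 1850·4.1 = 0 → T = 28030/(10.4·0.939693) = 2868.16 ≈ 2868 lb.
ΣF_x = 0: O_x − T·cos70° = 0 → O_x = 2868.16 × 0.34202 = 981.0 lb.
ΣF_y = 0: O_y + T·sin70° − 2350 − 1850 = 0 → O_y = 4200 − 2868.16 × 0.939693 = 1505 lb.

T = 2868 lb, O_x = 981.0 lb, O_y = 1505 lb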